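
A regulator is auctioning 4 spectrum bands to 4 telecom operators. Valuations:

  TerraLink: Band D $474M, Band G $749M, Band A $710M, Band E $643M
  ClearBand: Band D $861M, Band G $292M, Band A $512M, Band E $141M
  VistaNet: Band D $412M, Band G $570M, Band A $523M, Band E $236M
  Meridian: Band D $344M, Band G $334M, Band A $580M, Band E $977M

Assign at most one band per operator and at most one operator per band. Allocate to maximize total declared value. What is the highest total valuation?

Optimal: TerraLink→Band A ($710M), ClearBand→Band D ($861M), VistaNet→Band G ($570M), Meridian→Band E ($977M) — total 710+861+570+977 = $3118M.
Column-greedy (each band in turn goes to its best remaining operator) gives $2426M, worse by 692.
Next-best assignment: TerraLink→Band G, ClearBand→Band D, VistaNet→Band A, Meridian→Band E = $3110M.
No other one-to-one assignment exceeds $3118M.

Max total: $3118M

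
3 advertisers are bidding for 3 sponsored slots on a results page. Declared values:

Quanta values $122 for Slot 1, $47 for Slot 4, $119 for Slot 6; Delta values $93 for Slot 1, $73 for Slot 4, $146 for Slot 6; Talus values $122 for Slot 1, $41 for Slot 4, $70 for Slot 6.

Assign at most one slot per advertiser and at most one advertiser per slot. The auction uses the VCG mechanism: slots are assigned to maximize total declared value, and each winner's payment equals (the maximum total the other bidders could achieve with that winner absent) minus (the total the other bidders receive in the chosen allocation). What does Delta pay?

Delta pays $72.

Efficient allocation: Quanta→Slot 4 ($47), Delta→Slot 6 ($146), Talus→Slot 1 ($122); total welfare W = $315.
Delta receives Slot 6 at value $146, so the others get W − 146 = $169.
Without Delta: best allocation of the remaining 2 bidders over all 3 slots is Quanta→Slot 6 ($119), Talus→Slot 1 ($122), total $241.
VCG payment = (others' best without Delta) − (others' welfare with Delta) = 241 − 169 = $72.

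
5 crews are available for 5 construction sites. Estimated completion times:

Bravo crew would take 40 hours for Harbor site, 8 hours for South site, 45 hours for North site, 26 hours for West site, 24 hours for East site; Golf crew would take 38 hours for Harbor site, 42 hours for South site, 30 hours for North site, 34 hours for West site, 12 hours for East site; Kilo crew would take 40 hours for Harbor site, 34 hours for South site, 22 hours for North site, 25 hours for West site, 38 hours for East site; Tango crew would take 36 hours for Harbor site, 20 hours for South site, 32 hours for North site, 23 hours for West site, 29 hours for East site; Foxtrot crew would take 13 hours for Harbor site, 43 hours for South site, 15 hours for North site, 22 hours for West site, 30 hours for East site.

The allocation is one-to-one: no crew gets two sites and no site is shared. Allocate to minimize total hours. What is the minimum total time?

Optimal: Bravo crew→South site (8 hours), Golf crew→East site (12 hours), Kilo crew→North site (22 hours), Tango crew→West site (23 hours), Foxtrot crew→Harbor site (13 hours) — total 8+12+22+23+13 = 78 hours.

Minimum total: 78 hours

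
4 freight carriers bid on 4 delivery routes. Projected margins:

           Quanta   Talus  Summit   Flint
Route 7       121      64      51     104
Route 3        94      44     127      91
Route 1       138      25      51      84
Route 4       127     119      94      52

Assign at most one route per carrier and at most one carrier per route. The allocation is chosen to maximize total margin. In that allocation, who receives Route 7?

Flint receives Route 7.

Optimal: Quanta→Route 1 ($138k), Talus→Route 4 ($119k), Summit→Route 3 ($127k), Flint→Route 7 ($104k) — total 138+119+127+104 = $488k.
Column-greedy (each route in turn goes to its best remaining carrier) gives $451k, worse by 37.
No other one-to-one assignment exceeds $488k.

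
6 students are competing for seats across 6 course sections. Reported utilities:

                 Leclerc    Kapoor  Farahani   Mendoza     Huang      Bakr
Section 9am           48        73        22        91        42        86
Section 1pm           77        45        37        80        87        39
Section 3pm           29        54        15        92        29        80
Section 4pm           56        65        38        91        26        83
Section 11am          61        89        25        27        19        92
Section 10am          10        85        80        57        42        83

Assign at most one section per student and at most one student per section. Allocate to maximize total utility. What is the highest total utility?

This is a one-to-one assignment (maximum-weight bipartite matching).
Optimal: Leclerc→Section 4pm (56 points), Kapoor→Section 11am (89 points), Farahani→Section 10am (80 points), Mendoza→Section 3pm (92 points), Huang→Section 1pm (87 points), Bakr→Section 9am (86 points) — total 56+89+80+92+87+86 = 490 points.

Max total: 490 points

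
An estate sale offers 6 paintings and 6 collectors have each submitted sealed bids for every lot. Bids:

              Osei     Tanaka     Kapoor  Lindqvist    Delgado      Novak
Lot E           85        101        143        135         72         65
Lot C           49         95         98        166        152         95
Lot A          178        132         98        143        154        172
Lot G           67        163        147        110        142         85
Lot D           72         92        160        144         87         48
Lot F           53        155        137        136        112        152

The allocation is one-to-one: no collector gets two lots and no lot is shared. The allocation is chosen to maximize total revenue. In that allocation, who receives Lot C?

Delgado receives Lot C.

Optimal: Osei→Lot A ($178), Tanaka→Lot G ($163), Kapoor→Lot D ($160), Lindqvist→Lot E ($135), Delgado→Lot C ($152), Novak→Lot F ($152) — total 178+163+160+135+152+152 = $940.
Row-greedy (each collector in turn takes its best remaining lot) gives $844, worse by 96.
Next-best assignment: Osei→Lot A, Tanaka→Lot G, Kapoor→Lot E, Lindqvist→Lot D, Delgado→Lot C, Novak→Lot F = $932.
No other one-to-one assignment exceeds $940.
Delgado's own top lot is Lot A ($154), but forcing Delgado→Lot A and reassigning the rest optimally gives only $880 — worse by 60.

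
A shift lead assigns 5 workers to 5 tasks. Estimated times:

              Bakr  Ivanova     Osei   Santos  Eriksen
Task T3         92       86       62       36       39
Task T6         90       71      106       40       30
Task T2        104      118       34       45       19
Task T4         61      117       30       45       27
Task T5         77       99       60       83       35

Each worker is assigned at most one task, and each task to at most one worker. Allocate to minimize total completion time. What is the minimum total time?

Optimal: Bakr→Task T5 (77 min), Ivanova→Task T6 (71 min), Osei→Task T4 (30 min), Santos→Task T3 (36 min), Eriksen→Task T2 (19 min) — total 77+71+30+36+19 = 233 min.
Row-greedy (each worker in turn takes its cheapest remaining task) gives 237 min, worse by 4.
Next-best assignment: Bakr→Task T4, Ivanova→Task T6, Osei→Task T2, Santos→Task T3, Eriksen→Task T5 = 237 min.
Swapping Ivanova↔Osei (Ivanova→Task T4 117 min, Osei→Task T6 106 min) adds 122.
Every other assignment is strictly worse.

Min total: 233 min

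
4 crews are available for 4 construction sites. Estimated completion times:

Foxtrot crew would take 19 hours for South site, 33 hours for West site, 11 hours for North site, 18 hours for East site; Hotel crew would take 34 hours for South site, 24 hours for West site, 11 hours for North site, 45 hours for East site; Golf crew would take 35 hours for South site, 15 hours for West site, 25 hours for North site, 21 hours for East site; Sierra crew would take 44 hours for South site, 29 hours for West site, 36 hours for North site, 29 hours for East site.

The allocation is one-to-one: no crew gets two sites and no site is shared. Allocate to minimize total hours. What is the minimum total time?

Min total: 74 hours

This is a one-to-one assignment (minimum-cost bipartite matching).
Optimal: Foxtrot crew→South site (19 hours), Hotel crew→North site (11 hours), Golf crew→West site (15 hours), Sierra crew→East site (29 hours) — total 19+11+15+29 = 74 hours.
Min-entry greedy (repeatedly take the single cheapest remaining cell) gives 89 hours, worse by 15.
Next-best assignment: Foxtrot crew→South site, Hotel crew→North site, Golf crew→East site, Sierra crew→West site = 80 hours.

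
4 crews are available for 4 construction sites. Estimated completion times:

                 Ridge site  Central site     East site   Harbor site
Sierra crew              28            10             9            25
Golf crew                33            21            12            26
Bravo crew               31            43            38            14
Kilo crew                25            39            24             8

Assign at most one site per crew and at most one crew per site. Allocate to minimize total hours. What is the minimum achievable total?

Minimum total: 61 hours

This is the linear assignment problem.
Optimal: Sierra crew→Central site (10 hours), Golf crew→East site (12 hours), Bravo crew→Ridge site (31 hours), Kilo crew→Harbor site (8 hours) — total 10+12+31+8 = 61 hours.
Min-entry greedy (repeatedly take the single cheapest remaining cell) gives 69 hours, worse by 8.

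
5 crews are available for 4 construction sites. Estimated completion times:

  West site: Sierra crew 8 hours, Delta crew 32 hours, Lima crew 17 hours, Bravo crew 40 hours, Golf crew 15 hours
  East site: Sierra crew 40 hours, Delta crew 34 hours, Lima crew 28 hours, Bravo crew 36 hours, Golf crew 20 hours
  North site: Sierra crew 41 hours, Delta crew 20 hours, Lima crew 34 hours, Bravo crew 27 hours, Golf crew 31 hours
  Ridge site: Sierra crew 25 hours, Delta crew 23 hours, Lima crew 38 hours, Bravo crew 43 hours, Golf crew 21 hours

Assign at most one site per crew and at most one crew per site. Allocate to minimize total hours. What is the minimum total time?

Optimal: Sierra crew→West site (8 hours), Lima crew→East site (28 hours), Delta crew→North site (20 hours), Golf crew→Ridge site (21 hours) — total 8+28+20+21 = 77 hours.
Column-greedy (each site in turn goes to its cheapest remaining crew) gives 86 hours, worse by 9.
Next-best assignment: Sierra crew→West site, Golf crew→East site, Bravo crew→North site, Delta crew→Ridge site = 78 hours.

Min total: 77 hours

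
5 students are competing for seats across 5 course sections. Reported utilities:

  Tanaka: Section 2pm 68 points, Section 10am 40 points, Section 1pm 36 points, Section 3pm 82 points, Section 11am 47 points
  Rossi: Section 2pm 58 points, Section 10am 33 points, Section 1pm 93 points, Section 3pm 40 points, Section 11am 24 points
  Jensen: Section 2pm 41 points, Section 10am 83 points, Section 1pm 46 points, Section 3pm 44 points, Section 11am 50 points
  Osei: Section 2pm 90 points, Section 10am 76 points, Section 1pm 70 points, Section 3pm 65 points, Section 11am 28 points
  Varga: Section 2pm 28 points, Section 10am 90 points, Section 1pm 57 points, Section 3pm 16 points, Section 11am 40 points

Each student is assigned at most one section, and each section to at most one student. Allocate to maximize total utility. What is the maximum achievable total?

Maximum total: 405 points

This is the linear assignment problem.
Optimal: Tanaka→Section 3pm (82 points), Rossi→Section 1pm (93 points), Jensen→Section 11am (50 points), Osei→Section 2pm (90 points), Varga→Section 10am (90 points) — total 82+93+50+90+90 = 405 points.
Row-greedy (each student in turn takes its best remaining section) gives 388 points, worse by 17.
No other one-to-one assignment exceeds 405 points.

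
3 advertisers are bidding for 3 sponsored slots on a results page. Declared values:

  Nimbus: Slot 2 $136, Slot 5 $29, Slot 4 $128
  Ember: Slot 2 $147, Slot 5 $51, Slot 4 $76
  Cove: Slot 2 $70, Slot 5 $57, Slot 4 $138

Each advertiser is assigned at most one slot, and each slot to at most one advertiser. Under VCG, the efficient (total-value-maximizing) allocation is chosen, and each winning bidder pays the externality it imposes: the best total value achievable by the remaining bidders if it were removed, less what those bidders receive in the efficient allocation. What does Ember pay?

Efficient allocation: Nimbus→Slot 4 ($128), Ember→Slot 2 ($147), Cove→Slot 5 ($57); total welfare W = $332.
Ember receives Slot 2 at value $147, so the others get W − 147 = $185.
Without Ember: best allocation of the remaining 2 bidders over all 3 slots is Nimbus→Slot 2 ($136), Cove→Slot 4 ($138), total $274.
VCG payment = (others' best without Ember) − (others' welfare with Ember) = 274 − 185 = $89.

Ember pays $89.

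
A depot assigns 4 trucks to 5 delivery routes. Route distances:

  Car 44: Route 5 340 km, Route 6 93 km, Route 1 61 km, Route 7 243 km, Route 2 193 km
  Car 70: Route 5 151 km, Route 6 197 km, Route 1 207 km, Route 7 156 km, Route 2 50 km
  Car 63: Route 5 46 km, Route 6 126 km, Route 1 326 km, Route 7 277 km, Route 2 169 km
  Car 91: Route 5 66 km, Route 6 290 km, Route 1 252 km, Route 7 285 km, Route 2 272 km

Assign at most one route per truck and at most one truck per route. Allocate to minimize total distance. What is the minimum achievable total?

Optimal: Car 44→Route 1 (61 km), Car 70→Route 2 (50 km), Car 63→Route 6 (126 km), Car 91→Route 5 (66 km) — total 61+50+126+66 = 303 km.
Row-greedy (each truck in turn takes its cheapest remaining route) gives 442 km, worse by 139.
Next-best assignment: Car 44→Route 1, Car 70→Route 7, Car 63→Route 6, Car 91→Route 5 = 409 km.

Minimum total: 303 km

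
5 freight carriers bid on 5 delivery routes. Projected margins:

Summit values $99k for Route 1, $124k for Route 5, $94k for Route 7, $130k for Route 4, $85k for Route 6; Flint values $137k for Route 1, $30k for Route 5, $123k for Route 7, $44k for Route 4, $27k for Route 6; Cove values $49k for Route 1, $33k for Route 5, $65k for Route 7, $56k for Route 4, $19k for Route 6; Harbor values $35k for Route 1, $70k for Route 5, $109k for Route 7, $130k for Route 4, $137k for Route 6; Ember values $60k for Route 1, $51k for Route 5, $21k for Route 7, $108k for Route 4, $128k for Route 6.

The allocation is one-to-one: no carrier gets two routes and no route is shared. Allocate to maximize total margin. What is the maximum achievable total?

Optimal: Summit→Route 5 ($124k), Flint→Route 1 ($137k), Cove→Route 7 ($65k), Harbor→Route 4 ($130k), Ember→Route 6 ($128k) — total 124+137+65+130+128 = $584k.
Max-entry greedy (repeatedly take the single best remaining cell) gives $520k, worse by 64.
Next-best assignment: Summit→Route 5, Flint→Route 1, Cove→Route 7, Harbor→Route 6, Ember→Route 4 = $571k.
Checked against all permutations: $584k is optimal.

Max total: $584k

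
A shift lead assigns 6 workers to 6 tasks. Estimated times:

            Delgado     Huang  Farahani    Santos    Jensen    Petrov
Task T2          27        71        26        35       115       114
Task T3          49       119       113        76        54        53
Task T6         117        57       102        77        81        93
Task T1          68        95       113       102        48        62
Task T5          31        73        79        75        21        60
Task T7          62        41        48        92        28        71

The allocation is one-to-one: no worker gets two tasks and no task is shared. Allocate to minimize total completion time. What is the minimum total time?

Minimum total: 272 min

Optimal: Delgado→Task T3 (49 min), Huang→Task T6 (57 min), Farahani→Task T7 (48 min), Santos→Task T2 (35 min), Jensen→Task T5 (21 min), Petrov→Task T1 (62 min) — total 49+57+48+35+21+62 = 272 min.
Min-entry greedy (repeatedly take the single cheapest remaining cell) gives 276 min, worse by 4.
Checked against all permutations: 272 min is optimal.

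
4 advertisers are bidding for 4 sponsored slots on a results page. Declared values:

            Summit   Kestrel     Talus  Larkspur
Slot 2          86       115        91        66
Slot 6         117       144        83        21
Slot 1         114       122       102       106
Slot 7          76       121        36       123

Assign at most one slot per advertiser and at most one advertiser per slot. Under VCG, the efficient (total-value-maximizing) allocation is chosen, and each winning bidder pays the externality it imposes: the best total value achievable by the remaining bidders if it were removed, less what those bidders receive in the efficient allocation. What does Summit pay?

Summit pays $11.

Efficient allocation: Summit→Slot 1 ($114), Kestrel→Slot 6 ($144), Talus→Slot 2 ($91), Larkspur→Slot 7 ($123); total welfare W = $472.
Summit receives Slot 1 at value $114, so the others get W − 114 = $358.
Without Summit: best allocation of the remaining 3 bidders over all 4 slots is Kestrel→Slot 6 ($144), Talus→Slot 1 ($102), Larkspur→Slot 7 ($123), total $369.
VCG payment = (others' best without Summit) − (others' welfare with Summit) = 369 − 358 = $11.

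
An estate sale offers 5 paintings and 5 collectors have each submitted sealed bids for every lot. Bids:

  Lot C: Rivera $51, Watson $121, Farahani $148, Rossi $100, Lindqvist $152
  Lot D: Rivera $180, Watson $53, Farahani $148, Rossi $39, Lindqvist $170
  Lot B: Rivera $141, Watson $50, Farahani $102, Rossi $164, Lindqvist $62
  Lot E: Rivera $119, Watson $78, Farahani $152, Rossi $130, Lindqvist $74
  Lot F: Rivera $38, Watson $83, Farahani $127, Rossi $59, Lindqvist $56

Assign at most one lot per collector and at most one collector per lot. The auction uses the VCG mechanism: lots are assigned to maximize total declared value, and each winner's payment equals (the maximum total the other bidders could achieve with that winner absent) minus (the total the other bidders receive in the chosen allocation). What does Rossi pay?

Efficient allocation: Rivera→Lot D ($180), Watson→Lot F ($83), Farahani→Lot E ($152), Rossi→Lot B ($164), Lindqvist→Lot C ($152); total welfare W = $731.
Rossi receives Lot B at value $164, so the others get W − 164 = $567.
Without Rossi: best allocation of the remaining 4 bidders over all 5 lots is Rivera→Lot B ($141), Watson→Lot C ($121), Farahani→Lot E ($152), Lindqvist→Lot D ($170), total $584.
VCG payment = (others' best without Rossi) − (others' welfare with Rossi) = 584 − 567 = $17.

Rossi pays $17.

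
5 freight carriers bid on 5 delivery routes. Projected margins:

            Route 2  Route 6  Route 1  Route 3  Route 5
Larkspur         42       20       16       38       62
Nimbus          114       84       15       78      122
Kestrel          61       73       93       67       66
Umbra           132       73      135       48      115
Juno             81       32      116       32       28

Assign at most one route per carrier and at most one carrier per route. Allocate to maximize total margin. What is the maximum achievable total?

Max total: $481k

Optimal: Larkspur→Route 3 ($38k), Nimbus→Route 5 ($122k), Kestrel→Route 6 ($73k), Umbra→Route 2 ($132k), Juno→Route 1 ($116k) — total 38+122+73+132+116 = $481k.
Column-greedy (each route in turn goes to its best remaining carrier) gives $461k, worse by 20.
Checked against all permutations: $481k is optimal.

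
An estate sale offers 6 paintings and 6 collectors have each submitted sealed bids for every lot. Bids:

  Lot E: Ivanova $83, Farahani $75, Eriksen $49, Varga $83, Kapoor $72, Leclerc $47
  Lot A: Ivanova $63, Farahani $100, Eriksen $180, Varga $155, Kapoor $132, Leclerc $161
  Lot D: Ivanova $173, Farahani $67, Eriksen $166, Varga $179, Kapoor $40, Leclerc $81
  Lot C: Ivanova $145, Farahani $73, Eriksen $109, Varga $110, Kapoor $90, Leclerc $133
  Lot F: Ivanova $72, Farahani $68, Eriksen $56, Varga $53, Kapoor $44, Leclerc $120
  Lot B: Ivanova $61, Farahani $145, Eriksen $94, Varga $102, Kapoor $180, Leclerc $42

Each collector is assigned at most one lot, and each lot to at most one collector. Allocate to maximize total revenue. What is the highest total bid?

Max total: $879

Optimal: Ivanova→Lot C ($145), Farahani→Lot E ($75), Eriksen→Lot A ($180), Varga→Lot D ($179), Kapoor→Lot B ($180), Leclerc→Lot F ($120) — total 145+75+180+179+180+120 = $879.
Row-greedy (each collector in turn takes its best remaining lot) gives $800, worse by 79.
Swapping Eriksen↔Ivanova (Eriksen→Lot C $109, Ivanova→Lot A $63) loses 153.
Checked against all permutations: $879 is optimal.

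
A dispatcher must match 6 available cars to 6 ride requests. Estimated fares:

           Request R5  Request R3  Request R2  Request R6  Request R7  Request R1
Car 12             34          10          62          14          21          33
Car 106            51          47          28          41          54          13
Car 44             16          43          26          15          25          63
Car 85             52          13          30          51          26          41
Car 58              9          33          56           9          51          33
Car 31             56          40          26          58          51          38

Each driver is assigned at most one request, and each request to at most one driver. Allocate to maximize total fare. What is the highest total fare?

Optimal: Car 12→Request R2 ($62), Car 106→Request R3 ($47), Car 44→Request R1 ($63), Car 85→Request R5 ($52), Car 58→Request R7 ($51), Car 31→Request R6 ($58) — total 62+47+63+52+51+58 = $333.
Max-entry greedy (repeatedly take the single best remaining cell) gives $322, worse by 11.
Swapping Car 12↔Car 31 (Car 12→Request R6 $14, Car 31→Request R2 $26) loses 80.
No other one-to-one assignment exceeds $333.

Maximum total: $333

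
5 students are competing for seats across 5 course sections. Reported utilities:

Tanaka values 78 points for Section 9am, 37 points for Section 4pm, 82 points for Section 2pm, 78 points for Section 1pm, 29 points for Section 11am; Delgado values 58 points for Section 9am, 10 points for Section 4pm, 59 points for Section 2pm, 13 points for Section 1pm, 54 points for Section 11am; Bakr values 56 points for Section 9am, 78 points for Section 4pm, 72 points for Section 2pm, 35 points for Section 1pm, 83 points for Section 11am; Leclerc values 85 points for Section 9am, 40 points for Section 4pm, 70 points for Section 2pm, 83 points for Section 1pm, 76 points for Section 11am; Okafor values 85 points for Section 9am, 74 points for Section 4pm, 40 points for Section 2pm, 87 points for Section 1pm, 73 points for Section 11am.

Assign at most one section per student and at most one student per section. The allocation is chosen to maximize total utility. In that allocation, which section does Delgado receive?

This is a one-to-one assignment (maximum-weight bipartite matching).
Optimal: Tanaka→Section 2pm (82 points), Delgado→Section 11am (54 points), Bakr→Section 4pm (78 points), Leclerc→Section 9am (85 points), Okafor→Section 1pm (87 points) — total 82+54+78+85+87 = 386 points.
Row-greedy (each student in turn takes its best remaining section) gives 380 points, worse by 6.
Delgado's own top section is Section 2pm (59 points), but forcing Delgado→Section 2pm and reassigning the rest optimally gives only 379 points — worse by 7.

Delgado receives Section 11am.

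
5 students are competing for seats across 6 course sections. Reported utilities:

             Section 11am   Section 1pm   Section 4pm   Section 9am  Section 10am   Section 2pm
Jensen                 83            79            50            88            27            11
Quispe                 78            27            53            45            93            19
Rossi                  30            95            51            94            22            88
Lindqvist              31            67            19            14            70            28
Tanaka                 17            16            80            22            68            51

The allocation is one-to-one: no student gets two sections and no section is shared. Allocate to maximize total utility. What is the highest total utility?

Max total: 417 points

Optimal: Jensen→Section 11am (83 points), Quispe→Section 10am (93 points), Rossi→Section 9am (94 points), Lindqvist→Section 1pm (67 points), Tanaka→Section 4pm (80 points) — total 83+93+94+67+80 = 417 points.
Row-greedy (each student in turn takes its best remaining section) gives 387 points, worse by 30.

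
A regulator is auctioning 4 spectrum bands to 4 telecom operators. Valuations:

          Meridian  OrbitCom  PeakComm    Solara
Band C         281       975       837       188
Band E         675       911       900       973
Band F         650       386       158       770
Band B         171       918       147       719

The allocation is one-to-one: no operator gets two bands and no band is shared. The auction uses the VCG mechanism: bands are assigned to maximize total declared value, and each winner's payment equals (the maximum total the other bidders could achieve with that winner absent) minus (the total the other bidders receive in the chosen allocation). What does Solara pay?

Efficient allocation: Meridian→Band F ($650M), OrbitCom→Band B ($918M), PeakComm→Band C ($837M), Solara→Band E ($973M); total welfare W = $3378M.
Solara receives Band E at value $973M, so the others get W − 973 = $2405M.
Without Solara: best allocation of the remaining 3 bidders over all 4 bands is Meridian→Band F ($650M), OrbitCom→Band C ($975M), PeakComm→Band E ($900M), total $2525M.
VCG payment = (others' best without Solara) − (others' welfare with Solara) = 2525 − 2405 = $120M.

Solara pays $120M.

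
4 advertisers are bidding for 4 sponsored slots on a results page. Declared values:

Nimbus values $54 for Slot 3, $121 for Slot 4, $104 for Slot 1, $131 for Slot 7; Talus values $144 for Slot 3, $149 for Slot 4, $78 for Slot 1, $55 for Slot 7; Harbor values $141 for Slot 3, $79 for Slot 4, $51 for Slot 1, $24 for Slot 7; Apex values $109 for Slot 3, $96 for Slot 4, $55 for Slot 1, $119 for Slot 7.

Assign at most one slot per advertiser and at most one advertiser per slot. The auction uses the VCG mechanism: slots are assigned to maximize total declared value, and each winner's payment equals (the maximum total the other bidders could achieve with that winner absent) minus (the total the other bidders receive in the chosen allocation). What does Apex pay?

Apex pays $27.

Efficient allocation: Nimbus→Slot 1 ($104), Talus→Slot 4 ($149), Harbor→Slot 3 ($141), Apex→Slot 7 ($119); total welfare W = $513.
Apex receives Slot 7 at value $119, so the others get W − 119 = $394.
Without Apex: best allocation of the remaining 3 bidders over all 4 slots is Nimbus→Slot 7 ($131), Talus→Slot 4 ($149), Harbor→Slot 3 ($141), total $421.
VCG payment = (others' best without Apex) − (others' welfare with Apex) = 421 − 394 = $27.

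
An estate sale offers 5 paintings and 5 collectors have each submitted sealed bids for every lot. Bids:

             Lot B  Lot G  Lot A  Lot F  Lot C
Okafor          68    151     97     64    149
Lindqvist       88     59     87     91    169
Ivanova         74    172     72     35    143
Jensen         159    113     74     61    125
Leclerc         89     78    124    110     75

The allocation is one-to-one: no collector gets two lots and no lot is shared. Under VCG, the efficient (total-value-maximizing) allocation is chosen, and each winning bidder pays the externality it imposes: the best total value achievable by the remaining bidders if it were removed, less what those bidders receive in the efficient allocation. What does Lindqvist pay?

Efficient allocation: Okafor→Lot A ($97), Lindqvist→Lot C ($169), Ivanova→Lot G ($172), Jensen→Lot B ($159), Leclerc→Lot F ($110); total welfare W = $707.
Lindqvist receives Lot C at value $169, so the others get W − 169 = $538.
Without Lindqvist: best allocation of the remaining 4 bidders over all 5 lots is Okafor→Lot C ($149), Ivanova→Lot G ($172), Jensen→Lot B ($159), Leclerc→Lot A ($124), total $604.
VCG payment = (others' best without Lindqvist) − (others' welfare with Lindqvist) = 604 − 538 = $66.

Lindqvist pays $66.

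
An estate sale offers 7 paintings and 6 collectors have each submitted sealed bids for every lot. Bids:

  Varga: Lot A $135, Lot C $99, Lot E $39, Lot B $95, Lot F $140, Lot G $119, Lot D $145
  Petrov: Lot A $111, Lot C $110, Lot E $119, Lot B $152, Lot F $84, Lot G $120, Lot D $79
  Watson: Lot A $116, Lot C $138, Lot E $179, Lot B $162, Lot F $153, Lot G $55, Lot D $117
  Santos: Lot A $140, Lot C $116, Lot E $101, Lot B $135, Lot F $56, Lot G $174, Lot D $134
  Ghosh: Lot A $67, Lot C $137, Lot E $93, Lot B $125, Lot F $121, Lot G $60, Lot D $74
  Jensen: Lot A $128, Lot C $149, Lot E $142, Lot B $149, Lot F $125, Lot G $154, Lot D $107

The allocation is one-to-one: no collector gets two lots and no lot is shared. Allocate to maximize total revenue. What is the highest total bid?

Optimal: Varga→Lot D ($145), Petrov→Lot B ($152), Watson→Lot E ($179), Santos→Lot G ($174), Ghosh→Lot F ($121), Jensen→Lot C ($149) — total 145+152+179+174+121+149 = $920.
Next-best assignment: Varga→Lot D, Petrov→Lot B, Watson→Lot E, Santos→Lot G, Ghosh→Lot C, Jensen→Lot A = $915.
Swapping Petrov↔Jensen (Petrov→Lot C $110, Jensen→Lot B $149) loses 42.
Every other assignment is strictly worse.

Maximum total: $920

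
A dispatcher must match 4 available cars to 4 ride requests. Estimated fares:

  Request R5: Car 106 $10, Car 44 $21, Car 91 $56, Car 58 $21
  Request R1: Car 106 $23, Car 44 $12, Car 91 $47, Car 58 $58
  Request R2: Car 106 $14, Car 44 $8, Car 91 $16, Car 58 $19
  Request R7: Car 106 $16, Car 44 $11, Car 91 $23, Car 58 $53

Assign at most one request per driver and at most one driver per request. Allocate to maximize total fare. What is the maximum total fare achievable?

Max total: $140

This is a one-to-one assignment (maximum-weight bipartite matching).
Optimal: Car 106→Request R1 ($23), Car 44→Request R2 ($8), Car 91→Request R5 ($56), Car 58→Request R7 ($53) — total 23+8+56+53 = $140.
Row-greedy (each driver in turn takes its best remaining request) gives $86, worse by 54.
Checked against all permutations: $140 is optimal.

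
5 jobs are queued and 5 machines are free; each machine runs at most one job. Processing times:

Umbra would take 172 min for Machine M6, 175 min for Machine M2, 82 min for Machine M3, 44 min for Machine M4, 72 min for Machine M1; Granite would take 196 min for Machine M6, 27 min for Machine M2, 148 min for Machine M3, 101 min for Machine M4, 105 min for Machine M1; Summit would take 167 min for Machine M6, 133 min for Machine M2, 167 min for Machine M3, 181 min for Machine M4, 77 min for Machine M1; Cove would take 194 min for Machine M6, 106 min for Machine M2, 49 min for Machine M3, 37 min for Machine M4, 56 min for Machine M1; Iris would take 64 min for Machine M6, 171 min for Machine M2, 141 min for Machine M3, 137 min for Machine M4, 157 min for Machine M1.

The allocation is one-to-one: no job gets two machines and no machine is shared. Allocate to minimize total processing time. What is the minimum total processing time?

This is the linear assignment problem.
Optimal: Umbra→Machine M4 (44 min), Granite→Machine M2 (27 min), Summit→Machine M1 (77 min), Cove→Machine M3 (49 min), Iris→Machine M6 (64 min) — total 44+27+77+49+64 = 261 min.
Min-entry greedy (repeatedly take the single cheapest remaining cell) gives 367 min, worse by 106.
Every other assignment is strictly worse.

Min total: 261 min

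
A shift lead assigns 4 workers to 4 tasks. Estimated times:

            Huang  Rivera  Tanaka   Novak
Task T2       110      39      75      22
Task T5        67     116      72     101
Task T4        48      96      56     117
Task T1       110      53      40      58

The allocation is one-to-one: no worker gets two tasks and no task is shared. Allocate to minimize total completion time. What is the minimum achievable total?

Min total: 195 min

This is the linear assignment problem.
Optimal: Huang→Task T4 (48 min), Rivera→Task T1 (53 min), Tanaka→Task T5 (72 min), Novak→Task T2 (22 min) — total 48+53+72+22 = 195 min.
Row-greedy (each worker in turn takes its cheapest remaining task) gives 228 min, worse by 33.
Every other assignment is strictly worse.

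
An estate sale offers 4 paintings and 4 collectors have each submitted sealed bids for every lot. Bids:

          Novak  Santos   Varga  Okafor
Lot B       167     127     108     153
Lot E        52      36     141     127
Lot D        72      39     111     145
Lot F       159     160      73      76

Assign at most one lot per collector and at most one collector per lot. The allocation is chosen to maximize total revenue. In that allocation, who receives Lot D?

Okafor receives Lot D.

Optimal: Novak→Lot B ($167), Santos→Lot F ($160), Varga→Lot E ($141), Okafor→Lot D ($145) — total 167+160+141+145 = $613.
Checked against all permutations: $613 is optimal.
Okafor's own top lot is Lot B ($153), but forcing Okafor→Lot B and reassigning the rest optimally gives only $526 — worse by 87.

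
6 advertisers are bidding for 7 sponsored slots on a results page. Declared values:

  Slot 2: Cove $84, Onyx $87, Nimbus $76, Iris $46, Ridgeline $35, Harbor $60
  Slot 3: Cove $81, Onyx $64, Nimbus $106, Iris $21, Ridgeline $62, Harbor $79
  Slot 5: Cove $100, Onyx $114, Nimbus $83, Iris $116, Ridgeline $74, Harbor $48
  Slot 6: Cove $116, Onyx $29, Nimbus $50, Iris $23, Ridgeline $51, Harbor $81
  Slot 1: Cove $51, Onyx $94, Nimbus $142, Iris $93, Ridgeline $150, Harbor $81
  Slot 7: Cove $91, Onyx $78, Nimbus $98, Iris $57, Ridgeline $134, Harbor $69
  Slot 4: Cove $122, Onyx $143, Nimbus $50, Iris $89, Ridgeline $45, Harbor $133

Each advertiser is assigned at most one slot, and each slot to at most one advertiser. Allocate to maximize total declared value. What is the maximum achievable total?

This is the linear assignment problem.
Optimal: Cove→Slot 6 ($116), Onyx→Slot 4 ($143), Nimbus→Slot 1 ($142), Iris→Slot 5 ($116), Ridgeline→Slot 7 ($134), Harbor→Slot 3 ($79) — total 116+143+142+116+134+79 = $730.
Row-greedy (each advertiser in turn takes its best remaining slot) gives $578, worse by 152.

Maximum total: $730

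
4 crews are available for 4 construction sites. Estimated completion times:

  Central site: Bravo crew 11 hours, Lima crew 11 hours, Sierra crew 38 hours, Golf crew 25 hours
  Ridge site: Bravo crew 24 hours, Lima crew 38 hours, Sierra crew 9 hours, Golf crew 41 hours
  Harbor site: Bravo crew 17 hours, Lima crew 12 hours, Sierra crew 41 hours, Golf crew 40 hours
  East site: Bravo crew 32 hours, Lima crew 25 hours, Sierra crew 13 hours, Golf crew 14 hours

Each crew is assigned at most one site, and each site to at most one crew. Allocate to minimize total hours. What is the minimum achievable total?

This is the linear assignment problem.
Optimal: Bravo crew→Central site (11 hours), Lima crew→Harbor site (12 hours), Sierra crew→Ridge site (9 hours), Golf crew→East site (14 hours) — total 11+12+9+14 = 46 hours.
Next-best assignment: Bravo crew→Harbor site, Lima crew→Central site, Sierra crew→Ridge site, Golf crew→East site = 51 hours.
Every other assignment is strictly worse.

Min total: 46 hours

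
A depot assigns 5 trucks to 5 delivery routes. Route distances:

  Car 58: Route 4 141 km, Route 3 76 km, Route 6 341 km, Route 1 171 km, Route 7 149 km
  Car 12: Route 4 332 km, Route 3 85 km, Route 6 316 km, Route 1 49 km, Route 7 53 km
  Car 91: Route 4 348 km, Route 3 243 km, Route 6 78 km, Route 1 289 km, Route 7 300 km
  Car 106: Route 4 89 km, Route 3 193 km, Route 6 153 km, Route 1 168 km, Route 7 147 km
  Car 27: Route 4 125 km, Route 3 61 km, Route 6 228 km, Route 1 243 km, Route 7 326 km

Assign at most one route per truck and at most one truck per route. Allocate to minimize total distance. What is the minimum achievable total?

Optimal: Car 58→Route 7 (149 km), Car 12→Route 1 (49 km), Car 91→Route 6 (78 km), Car 106→Route 4 (89 km), Car 27→Route 3 (61 km) — total 149+49+78+89+61 = 426 km.
Row-greedy (each truck in turn takes its cheapest remaining route) gives 618 km, worse by 192.
Swapping Car 12↔Car 58 (Car 12→Route 7 53 km, Car 58→Route 1 171 km) adds 26.
Every other assignment is strictly worse.

Minimum total: 426 km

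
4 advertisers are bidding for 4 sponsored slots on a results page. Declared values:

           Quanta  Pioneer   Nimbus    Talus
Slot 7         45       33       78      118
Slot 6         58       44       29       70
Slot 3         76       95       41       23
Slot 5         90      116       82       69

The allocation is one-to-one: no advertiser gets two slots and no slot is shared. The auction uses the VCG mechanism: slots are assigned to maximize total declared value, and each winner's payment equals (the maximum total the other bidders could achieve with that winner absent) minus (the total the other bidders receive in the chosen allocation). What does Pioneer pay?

Efficient allocation: Quanta→Slot 6 ($58), Pioneer→Slot 3 ($95), Nimbus→Slot 5 ($82), Talus→Slot 7 ($118); total welfare W = $353.
Pioneer receives Slot 3 at value $95, so the others get W − 95 = $258.
Without Pioneer: best allocation of the remaining 3 bidders over all 4 slots is Quanta→Slot 3 ($76), Nimbus→Slot 5 ($82), Talus→Slot 7 ($118), total $276.
VCG payment = (others' best without Pioneer) − (others' welfare with Pioneer) = 276 − 258 = $18.

Pioneer pays $18.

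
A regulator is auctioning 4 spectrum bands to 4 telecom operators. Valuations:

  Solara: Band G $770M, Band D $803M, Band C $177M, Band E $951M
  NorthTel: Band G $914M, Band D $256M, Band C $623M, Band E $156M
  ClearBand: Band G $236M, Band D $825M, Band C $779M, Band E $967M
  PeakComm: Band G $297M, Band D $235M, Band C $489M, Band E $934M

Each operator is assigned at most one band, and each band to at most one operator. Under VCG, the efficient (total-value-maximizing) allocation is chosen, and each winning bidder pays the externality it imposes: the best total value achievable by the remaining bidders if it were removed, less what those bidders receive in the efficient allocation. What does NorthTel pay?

Efficient allocation: Solara→Band D ($803M), NorthTel→Band G ($914M), ClearBand→Band C ($779M), PeakComm→Band E ($934M); total welfare W = $3430M.
NorthTel receives Band G at value $914M, so the others get W − 914 = $2516M.
Without NorthTel: best allocation of the remaining 3 bidders over all 4 bands is Solara→Band G ($770M), ClearBand→Band D ($825M), PeakComm→Band E ($934M), total $2529M.
VCG payment = (others' best without NorthTel) − (others' welfare with NorthTel) = 2529 − 2516 = $13M.

NorthTel pays $13M.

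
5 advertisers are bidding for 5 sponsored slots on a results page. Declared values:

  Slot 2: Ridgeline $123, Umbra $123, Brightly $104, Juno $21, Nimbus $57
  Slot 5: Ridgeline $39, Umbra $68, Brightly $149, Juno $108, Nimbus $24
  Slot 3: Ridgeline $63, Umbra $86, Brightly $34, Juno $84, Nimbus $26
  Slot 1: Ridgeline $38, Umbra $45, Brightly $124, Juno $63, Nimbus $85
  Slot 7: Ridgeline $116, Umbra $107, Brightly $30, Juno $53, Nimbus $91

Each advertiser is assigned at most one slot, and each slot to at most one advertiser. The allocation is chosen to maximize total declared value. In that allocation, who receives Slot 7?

Ridgeline receives Slot 7.

Treat this as an assignment problem: match each advertiser to one slot.
Optimal: Ridgeline→Slot 7 ($116), Umbra→Slot 2 ($123), Brightly→Slot 5 ($149), Juno→Slot 3 ($84), Nimbus→Slot 1 ($85) — total 116+123+149+84+85 = $557.
Column-greedy (each slot in turn goes to its best remaining advertiser) gives $496, worse by 61.
Next-best assignment: Ridgeline→Slot 2, Umbra→Slot 7, Brightly→Slot 5, Juno→Slot 3, Nimbus→Slot 1 = $548.
Ridgeline's own top slot is Slot 2 ($123), but forcing Ridgeline→Slot 2 and reassigning the rest optimally gives only $548 — worse by 9.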